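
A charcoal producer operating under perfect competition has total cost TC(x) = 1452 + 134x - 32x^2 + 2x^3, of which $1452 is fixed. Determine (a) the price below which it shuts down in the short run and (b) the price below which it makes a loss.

AVC = 134 - 32x + 2x^2; minimized at x = 8, giving min AVC = $6. That is the shutdown price.
ATC = 1452/x + 134 - 32x + 2x^2. Setting dATC/dx = −1452/x^2 − 32 + 4x = 0 gives x = 11 (since 4·11^3 − 32·11^2 = 1452).
min ATC = 1452/11 + 134 − 32·11 + 2·11^2 = $156. That is the break-even price.
Between these two prices the firm operates at a loss; above $156 it earns a profit.

Shutdown price = $6; break-even price = $156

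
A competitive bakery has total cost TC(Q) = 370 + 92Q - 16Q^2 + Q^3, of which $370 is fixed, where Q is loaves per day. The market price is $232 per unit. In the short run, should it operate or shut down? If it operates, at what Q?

Strip out fixed cost: VC = 92Q - 16Q^2 + Q^3. Then AVC = 92 - 16Q + Q^2 and MC = 92 - 32Q + 3Q^2.
AVC hits its minimum where MC = AVC, at Q = 8, giving min AVC = 92 - 16·8 + 8^2 = $28.
Since P = $232 ≥ min AVC = $28, price covers variable cost and the firm should produce.
P = MC gives -140 - 32Q + 3Q^2 = 0, with roots -10/3 and 14. Take the larger (rising MC): Q* = 14.
Check: AVC at Q = 14 is $64 ≤ P, so revenue covers variable cost.
Profit = P·Q − TC = 232·14 − 1266 = $1982.

Produce at Q = 14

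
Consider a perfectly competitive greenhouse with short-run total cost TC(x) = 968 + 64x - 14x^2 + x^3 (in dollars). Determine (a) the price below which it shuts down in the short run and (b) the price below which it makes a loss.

Shutdown price = $15; break-even price = $119

AVC = 64 - 14x + x^2; minimized at x = 7, giving min AVC = $15. That is the shutdown price.
ATC = 968/x + 64 - 14x + x^2. Setting dATC/dx = −968/x^2 − 14 + 2x = 0 gives x = 11 (since 2·11^3 − 14·11^2 = 968).
min ATC = 968/11 + 64 − 14·11 + 11^2 = $119. That is the break-even price.
Between these two prices the firm operates at a loss; above $119 it earns a profit.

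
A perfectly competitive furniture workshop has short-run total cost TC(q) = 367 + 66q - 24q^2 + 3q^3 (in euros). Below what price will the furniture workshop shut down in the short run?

€18 per unit

The shutdown price is the minimum of AVC. VC = 66q - 24q^2 + 3q^3, so AVC = 66 - 24q + 3q^2.
At the minimum of AVC, MC = AVC. MC = 66 - 48q + 9q^2; setting MC = AVC gives 6q^2 - 24q = 0, so q = 4. min AVC = 18.
The firm shuts down for any P below €18.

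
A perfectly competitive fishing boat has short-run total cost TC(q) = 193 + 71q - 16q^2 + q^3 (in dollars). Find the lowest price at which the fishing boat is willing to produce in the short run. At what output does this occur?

The firm shuts down when price falls below the minimum of average variable cost. AVC = VC/q = 71 - 16q + q^2.
dAVC/dq = -16 + 2q = 0 gives q = 8. min AVC = 71 - 16·8 + 8^2 = 7.
For P < $7 the firm produces nothing.

$7 per unit, at q = 8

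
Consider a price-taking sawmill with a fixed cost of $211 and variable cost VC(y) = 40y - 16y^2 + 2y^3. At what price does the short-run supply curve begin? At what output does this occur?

Short-run supply begins at min AVC. From VC = 40y - 16y^2 + 2y^3, AVC = 40 - 16y + 2y^2.
dAVC/dy = -16 + 4y = 0 gives y = 4. min AVC = 40 - 16·4 + 2·4^2 = 8.
The firm shuts down for any P below $8.

$8 per unit, at y = 4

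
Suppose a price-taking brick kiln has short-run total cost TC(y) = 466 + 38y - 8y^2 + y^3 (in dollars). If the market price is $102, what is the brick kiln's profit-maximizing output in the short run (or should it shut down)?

Produce at y = 8

From TC, MC = TC'(y) = 38 - 16y + 3y^2 and AVC = VC/y = 38 - 8y + y^2.
The AVC parabola has its vertex at y = 8/2 = 4, where AVC = 38 - 8·4 + 4^2 = $22.
Because $102 ≥ $22, revenue can cover variable cost; the firm operates.
Set P = MC: 102 = 38 - 16y + 3y^2 → -64 - 16y + 3y^2 = 0. The roots are y = -8/3 and y = 8; the profit-maximizing output is on the rising part of MC, so y* = 8.
Check: AVC at y = 8 is $38 ≤ P, so revenue covers variable cost.
Profit = P·y − TC = 102·8 − 770 = $46.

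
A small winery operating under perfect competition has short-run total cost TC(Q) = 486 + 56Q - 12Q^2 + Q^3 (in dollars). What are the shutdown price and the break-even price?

Shutdown price = $20; break-even price = $83

Shutdown price = min AVC. AVC = 56 - 12Q + Q^2, with vertex at Q = 6 and minimum $20.
ATC = 486/Q + 56 - 12Q + Q^2. Setting dATC/dQ = −486/Q^2 − 12 + 2Q = 0 gives Q = 9 (since 2·9^3 − 12·9^2 = 486).
min ATC = 486/9 + 56 − 12·9 + 9^2 = $83. That is the break-even price.
Between these two prices the firm operates at a loss; above $83 it earns a profit.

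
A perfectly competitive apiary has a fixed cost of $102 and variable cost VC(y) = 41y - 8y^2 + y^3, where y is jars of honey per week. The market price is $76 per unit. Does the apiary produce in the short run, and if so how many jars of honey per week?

Variable cost is VC = 41y - 8y^2 + y^3, so AVC = VC/y = 41 - 8y + y^2 and MC = dTC/dy = 41 - 16y + 3y^2.
The AVC parabola has its vertex at y = 8/2 = 4, where AVC = 41 - 8·4 + 4^2 = $25.
Since P = $76 ≥ min AVC = $25, price covers variable cost and the firm should produce.
Set P = MC: 76 = 41 - 16y + 3y^2 → -35 - 16y + 3y^2 = 0. The roots are y = -5/3 and y = 7; the profit-maximizing output is on the rising part of MC, so y* = 7.
Check: AVC at y = 7 is $34 ≤ P, so revenue covers variable cost.
Profit = P·y − TC = 76·7 − 340 = $192.

Produce at y = 7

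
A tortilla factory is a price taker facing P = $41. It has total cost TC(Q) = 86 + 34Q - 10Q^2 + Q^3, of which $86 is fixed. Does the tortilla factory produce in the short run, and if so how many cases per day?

Produce at Q = 7

Strip out fixed cost: VC = 34Q - 10Q^2 + Q^3. Then AVC = 34 - 10Q + Q^2 and MC = 34 - 20Q + 3Q^2.
AVC is minimized where dAVC/dQ = -10 + 2Q = 0, at Q = 5; min AVC = 34 - 10·5 + 5^2 = $9.
P = $41 exceeds min AVC = $9, so the firm stays open.
P = MC gives -7 - 20Q + 3Q^2 = 0, with roots -1/3 and 7. Take the larger (rising MC): Q* = 7.
Check: AVC at Q = 7 is $13 ≤ P, so revenue covers variable cost.
Profit = P·Q − TC = 41·7 − 177 = $110.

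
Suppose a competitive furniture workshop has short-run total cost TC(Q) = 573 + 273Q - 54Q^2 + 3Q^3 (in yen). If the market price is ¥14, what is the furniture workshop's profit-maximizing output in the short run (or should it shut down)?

Shut down

Variable cost is VC = 273Q - 54Q^2 + 3Q^3, so AVC = VC/Q = 273 - 54Q + 3Q^2 and MC = dTC/dQ = 273 - 108Q + 9Q^2.
The AVC parabola has its vertex at Q = 54/6 = 9, where AVC = 273 - 54·9 + 3·9^2 = ¥30.
Since P = ¥14 < min AVC = ¥30, price fails to cover variable cost at any output.
Shutting down limits the loss to fixed cost, ¥573.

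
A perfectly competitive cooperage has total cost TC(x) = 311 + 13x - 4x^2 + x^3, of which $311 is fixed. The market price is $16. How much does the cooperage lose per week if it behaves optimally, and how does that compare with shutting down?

AVC = 13 - 4x + x^2; min AVC = $9 at x = 2. Since P = $16 ≥ min AVC, the firm produces.
With MC = 13 - 8x + 3x^2, P = MC on the upward-sloping part at x* = 3.
TR = 16·3 = 48. TC = 311 + 30 = 341. Profit = 48 − 341 = -$293.
By producing, the firm covers all variable cost plus $18 of fixed cost; shutting down would lose the full $311.

Profit = -$293 at x = 3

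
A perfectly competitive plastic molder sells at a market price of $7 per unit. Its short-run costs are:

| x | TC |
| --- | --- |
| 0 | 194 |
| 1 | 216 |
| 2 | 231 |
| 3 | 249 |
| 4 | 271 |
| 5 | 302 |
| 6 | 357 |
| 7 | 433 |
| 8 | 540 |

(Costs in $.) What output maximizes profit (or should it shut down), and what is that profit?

x = 0 (shut down); profit = -$194

Tabulate TR − TC: x=0: -194; x=1: -209; x=2: -217; x=3: -228; x=4: -243; x=5: -267; x=6: -315; x=7: -384; x=8: -484.
Profit is highest at x = 0. Equivalently, the lowest AVC in the table is 55/3 ≈ $18.33 at x = 3, and P = $7 falls below it — price never covers variable cost, so the firm shuts down and loses only its fixed cost.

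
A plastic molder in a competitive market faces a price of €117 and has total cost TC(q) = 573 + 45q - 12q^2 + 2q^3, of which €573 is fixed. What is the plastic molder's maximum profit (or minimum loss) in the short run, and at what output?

AVC = 45 - 12q + 2q^2 has its minimum €27 at q = 3; price €117 clears that bar, so the firm operates.
With MC = 45 - 24q + 6q^2, P = MC on the upward-sloping part at q* = 6.
TR = 117·6 = 702. TC = 573 + 270 = 843. Profit = 702 − 843 = -€141.
Shutting down would mean losing the fixed cost of €573, so operating at a loss of €141 is better by €432.

Profit = -€141 at q = 6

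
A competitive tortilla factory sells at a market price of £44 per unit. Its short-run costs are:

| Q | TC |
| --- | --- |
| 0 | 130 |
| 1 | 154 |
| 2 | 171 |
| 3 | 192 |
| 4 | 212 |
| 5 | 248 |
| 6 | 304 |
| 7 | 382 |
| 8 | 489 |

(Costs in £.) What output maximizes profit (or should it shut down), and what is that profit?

Tabulate TR − TC: Q=0: -130; Q=1: -110; Q=2: -83; Q=3: -60; Q=4: -36; Q=5: -28; Q=6: -40; Q=7: -74; Q=8: -137.
Profit is maximized at Q = 5. AVC there is 118/5 = £23.60 ≤ P, so producing beats shutting down (which would give -£130).

Q = 5; profit = -£28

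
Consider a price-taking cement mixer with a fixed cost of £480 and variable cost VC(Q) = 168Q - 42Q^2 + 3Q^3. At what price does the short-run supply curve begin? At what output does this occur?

Short-run supply begins at min AVC. From VC = 168Q - 42Q^2 + 3Q^3, AVC = 168 - 42Q + 3Q^2.
At the minimum of AVC, MC = AVC. MC = 168 - 84Q + 9Q^2; setting MC = AVC gives 6Q^2 - 42Q = 0, so Q = 7. min AVC = 21.
For P < £21 the firm produces nothing.

£21 per unit, at Q = 7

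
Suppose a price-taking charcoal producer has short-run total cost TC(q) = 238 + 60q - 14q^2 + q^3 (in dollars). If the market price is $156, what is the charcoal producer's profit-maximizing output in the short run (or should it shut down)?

Strip out fixed cost: VC = 60q - 14q^2 + q^3. Then AVC = 60 - 14q + q^2 and MC = 60 - 28q + 3q^2.
The AVC parabola has its vertex at q = 14/2 = 7, where AVC = 60 - 14·7 + 7^2 = $11.
Since P = $156 ≥ min AVC = $11, price covers variable cost and the firm should produce.
Set P = MC: 156 = 60 - 28q + 3q^2 → -96 - 28q + 3q^2 = 0. The roots are q = -8/3 and q = 12; the profit-maximizing output is on the rising part of MC, so q* = 12.
Check: AVC at q = 12 is $36 ≤ P, so revenue covers variable cost.
Profit = P·q − TC = 156·12 − 670 = $1202.

Produce at q = 12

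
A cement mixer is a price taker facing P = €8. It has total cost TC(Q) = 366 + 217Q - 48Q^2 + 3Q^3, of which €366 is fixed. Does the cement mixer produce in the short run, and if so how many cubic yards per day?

Strip out fixed cost: VC = 217Q - 48Q^2 + 3Q^3. Then AVC = 217 - 48Q + 3Q^2 and MC = 217 - 96Q + 9Q^2.
AVC hits its minimum where MC = AVC, at Q = 8, giving min AVC = 217 - 48·8 + 3·8^2 = €25.
With P < min AVC (€8 < €25), every unit sold adds to the loss.
The firm minimizes its loss by shutting down and losing only its fixed cost of €366.

Shut down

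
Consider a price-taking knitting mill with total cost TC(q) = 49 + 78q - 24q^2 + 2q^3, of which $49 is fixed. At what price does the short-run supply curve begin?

$6 per unit

The firm shuts down when price falls below the minimum of average variable cost. AVC = VC/q = 78 - 24q + 2q^2.
dAVC/dq = -24 + 4q = 0 gives q = 6. min AVC = 78 - 24·6 + 2·6^2 = 6.
The firm shuts down for any P below $6.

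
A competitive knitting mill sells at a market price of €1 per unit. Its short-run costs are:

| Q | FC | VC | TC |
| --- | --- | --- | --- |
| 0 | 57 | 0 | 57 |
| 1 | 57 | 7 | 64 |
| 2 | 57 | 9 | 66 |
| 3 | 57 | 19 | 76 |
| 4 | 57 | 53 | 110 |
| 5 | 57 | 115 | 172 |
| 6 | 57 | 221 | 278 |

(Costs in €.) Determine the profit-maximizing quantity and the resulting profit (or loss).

Q = 0 (shut down); profit = -€57

Tabulate TR − TC: Q=0: -57; Q=1: -63; Q=2: -64; Q=3: -73; Q=4: -106; Q=5: -167; Q=6: -272.
Profit is highest at Q = 0. Equivalently, the lowest AVC in the table is 9/2 ≈ €4.50 at Q = 2, and P = €1 falls below it — price never covers variable cost, so the firm shuts down and loses only its fixed cost.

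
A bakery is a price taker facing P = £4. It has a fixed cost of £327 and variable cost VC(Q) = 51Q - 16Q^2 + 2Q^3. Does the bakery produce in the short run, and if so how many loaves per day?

Shut down

Variable cost is VC = 51Q - 16Q^2 + 2Q^3, so AVC = VC/Q = 51 - 16Q + 2Q^2 and MC = dTC/dQ = 51 - 32Q + 6Q^2.
The AVC parabola has its vertex at Q = 16/4 = 4, where AVC = 51 - 16·4 + 2·4^2 = £19.
With P < min AVC (£4 < £19), every unit sold adds to the loss.
Shutting down limits the loss to fixed cost, £327.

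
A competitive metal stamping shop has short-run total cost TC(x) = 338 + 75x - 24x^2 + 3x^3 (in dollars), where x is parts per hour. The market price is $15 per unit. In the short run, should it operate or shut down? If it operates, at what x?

Variable cost is VC = 75x - 24x^2 + 3x^3, so AVC = VC/x = 75 - 24x + 3x^2 and MC = dTC/dx = 75 - 48x + 9x^2.
AVC is minimized where dAVC/dx = -24 + 6x = 0, at x = 4; min AVC = 75 - 24·4 + 3·4^2 = $27.
P = $15 lies below min AVC = $27; no output level covers variable cost.
The firm minimizes its loss by shutting down and losing only its fixed cost of $338.

Shut down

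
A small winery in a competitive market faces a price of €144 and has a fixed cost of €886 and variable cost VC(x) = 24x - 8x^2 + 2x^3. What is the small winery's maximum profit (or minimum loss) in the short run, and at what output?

Profit = -€310 at x = 6

AVC = 24 - 8x + 2x^2; min AVC = €16 at x = 2. Since P = €144 ≥ min AVC, the firm produces.
MC = 24 - 16x + 6x^2. Setting P = MC and taking the root on the rising branch gives x* = 6.
TR = 144·6 = 864. TC = 886 + 288 = 1174. Profit = 864 − 1174 = -€310.
Shutting down would mean losing the fixed cost of €886, so operating at a loss of €310 is better by €576.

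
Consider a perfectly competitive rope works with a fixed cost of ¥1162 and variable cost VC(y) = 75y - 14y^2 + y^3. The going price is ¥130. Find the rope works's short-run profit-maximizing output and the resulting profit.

AVC = 75 - 14y + y^2; min AVC = ¥26 at y = 7. Since P = ¥130 ≥ min AVC, the firm produces.
With MC = 75 - 28y + 3y^2, P = MC on the upward-sloping part at y* = 11.
TR = 130·11 = 1430. TC = 1162 + 462 = 1624. Profit = 1430 − 1624 = -¥194.
By producing, the firm covers all variable cost plus ¥968 of fixed cost; shutting down would lose the full ¥1162.

Profit = -¥194 at y = 11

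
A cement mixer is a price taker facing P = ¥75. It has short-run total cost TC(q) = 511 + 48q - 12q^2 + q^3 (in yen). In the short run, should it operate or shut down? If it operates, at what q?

Variable cost is VC = 48q - 12q^2 + q^3, so AVC = VC/q = 48 - 12q + q^2 and MC = dTC/dq = 48 - 24q + 3q^2.
The AVC parabola has its vertex at q = 12/2 = 6, where AVC = 48 - 12·6 + 6^2 = ¥12.
Since P = ¥75 ≥ min AVC = ¥12, price covers variable cost and the firm should produce.
Solving P = MC: -27 - 24q + 3q^2 = 0 ⇒ q = -1 or 9. On the upward-sloping branch, q* = 9.
Check: AVC at q = 9 is ¥21 ≤ P, so revenue covers variable cost.
Profit = P·q − TC = 75·9 − 700 = -¥25, a loss, but smaller than the ¥511 fixed cost the firm would lose by shutting down.

Produce at q = 9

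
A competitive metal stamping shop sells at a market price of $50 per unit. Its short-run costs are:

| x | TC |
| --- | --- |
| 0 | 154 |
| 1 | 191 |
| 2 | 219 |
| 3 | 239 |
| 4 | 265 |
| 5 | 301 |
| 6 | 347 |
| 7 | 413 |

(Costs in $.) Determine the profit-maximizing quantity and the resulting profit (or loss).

Compute π = P·x − TC at each output: x=0: -154; x=1: -141; x=2: -119; x=3: -89; x=4: -65; x=5: -51; x=6: -47; x=7: -63.
Profit is maximized at x = 6. AVC there is 193/6 = $32.17 ≤ P, so producing beats shutting down (which would give -$154).

x = 6; profit = -$47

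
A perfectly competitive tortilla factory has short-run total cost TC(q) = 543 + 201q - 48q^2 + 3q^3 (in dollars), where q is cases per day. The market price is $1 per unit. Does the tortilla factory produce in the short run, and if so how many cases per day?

Strip out fixed cost: VC = 201q - 48q^2 + 3q^3. Then AVC = 201 - 48q + 3q^2 and MC = 201 - 96q + 9q^2.
The AVC parabola has its vertex at q = 48/6 = 8, where AVC = 201 - 48·8 + 3·8^2 = $9.
With P < min AVC ($1 < $9), every unit sold adds to the loss.
The firm minimizes its loss by shutting down and losing only its fixed cost of $543.

Shut down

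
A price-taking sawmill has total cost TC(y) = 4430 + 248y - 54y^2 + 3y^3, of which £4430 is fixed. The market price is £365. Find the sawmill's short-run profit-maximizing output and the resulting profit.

AVC = 248 - 54y + 3y^2 has its minimum £5 at y = 9; price £365 clears that bar, so the firm operates.
With MC = 248 - 108y + 9y^2, P = MC on the upward-sloping part at y* = 13.
TR = 365·13 = 4745. TC = 4430 + 689 = 5119. Profit = 4745 − 5119 = -£374.
By producing, the firm covers all variable cost plus £4056 of fixed cost; shutting down would lose the full £4430.

Profit = -£374 at y = 13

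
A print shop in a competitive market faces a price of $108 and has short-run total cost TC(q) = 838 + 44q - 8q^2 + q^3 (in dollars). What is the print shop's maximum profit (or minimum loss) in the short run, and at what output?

Profit = -$326 at q = 8

AVC = 44 - 8q + q^2 has its minimum $28 at q = 4; price $108 clears that bar, so the firm operates.
MC = 44 - 16q + 3q^2. Setting P = MC and taking the root on the rising branch gives q* = 8.
TR = 108·8 = 864. TC = 838 + 352 = 1190. Profit = 864 − 1190 = -$326.
By producing, the firm covers all variable cost plus $512 of fixed cost; shutting down would lose the full $838.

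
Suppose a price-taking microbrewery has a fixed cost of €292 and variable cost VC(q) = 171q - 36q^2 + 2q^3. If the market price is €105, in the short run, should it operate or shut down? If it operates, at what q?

Strip out fixed cost: VC = 171q - 36q^2 + 2q^3. Then AVC = 171 - 36q + 2q^2 and MC = 171 - 72q + 6q^2.
AVC hits its minimum where MC = AVC, at q = 9, giving min AVC = 171 - 36·9 + 2·9^2 = €9.
Since P = €105 ≥ min AVC = €9, price covers variable cost and the firm should produce.
P = MC gives 66 - 72q + 6q^2 = 0, with roots 1 and 11. Take the larger (rising MC): q* = 11.
Check: AVC at q = 11 is €17 ≤ P, so revenue covers variable cost.
Profit = P·q − TC = 105·11 − 479 = €676.

Produce at q = 11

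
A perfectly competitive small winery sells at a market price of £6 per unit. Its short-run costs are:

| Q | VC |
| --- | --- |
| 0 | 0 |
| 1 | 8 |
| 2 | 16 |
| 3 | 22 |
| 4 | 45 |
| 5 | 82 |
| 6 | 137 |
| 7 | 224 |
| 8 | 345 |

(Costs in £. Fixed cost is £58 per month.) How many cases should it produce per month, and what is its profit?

Q = 0 (shut down); profit = -£58

Profit at each row (π = 6Q − TC): Q=0: -58; Q=1: -60; Q=2: -62; Q=3: -62; Q=4: -79; Q=5: -110; Q=6: -159; Q=7: -240; Q=8: -355.
Profit is highest at Q = 0. Equivalently, the lowest AVC in the table is 22/3 ≈ £7.33 at Q = 3, and P = £6 falls below it — price never covers variable cost, so the firm shuts down and loses only its fixed cost.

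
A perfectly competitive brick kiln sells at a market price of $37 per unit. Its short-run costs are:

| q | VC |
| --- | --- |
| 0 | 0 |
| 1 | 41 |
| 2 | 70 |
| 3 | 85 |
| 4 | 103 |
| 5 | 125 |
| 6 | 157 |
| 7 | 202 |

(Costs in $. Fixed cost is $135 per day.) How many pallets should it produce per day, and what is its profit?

Profit at each row (π = 37q − TC): q=0: -135; q=1: -139; q=2: -131; q=3: -109; q=4: -90; q=5: -75; q=6: -70; q=7: -78.
Profit is maximized at q = 6. AVC there is 157/6 = $26.17 ≤ P, so producing beats shutting down (which would give -$135).

q = 6; profit = -$70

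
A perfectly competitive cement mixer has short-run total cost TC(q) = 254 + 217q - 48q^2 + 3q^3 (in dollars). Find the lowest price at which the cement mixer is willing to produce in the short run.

Short-run supply begins at min AVC. From VC = 217q - 48q^2 + 3q^3, AVC = 217 - 48q + 3q^2.
dAVC/dq = -48 + 6q = 0 gives q = 8. min AVC = 217 - 48·8 + 3·8^2 = 25.
The firm shuts down for any P below $25.

$25 per unit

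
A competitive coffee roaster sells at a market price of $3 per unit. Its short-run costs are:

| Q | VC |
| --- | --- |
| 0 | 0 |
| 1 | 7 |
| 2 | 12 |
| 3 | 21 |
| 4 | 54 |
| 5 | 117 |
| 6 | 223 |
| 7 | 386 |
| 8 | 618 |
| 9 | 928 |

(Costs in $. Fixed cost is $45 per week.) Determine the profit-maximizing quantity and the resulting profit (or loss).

Q = 0 (shut down); profit = -$45

Compute π = P·Q − TC at each output: Q=0: -45; Q=1: -49; Q=2: -51; Q=3: -57; Q=4: -87; Q=5: -147; Q=6: -250; Q=7: -410; Q=8: -639; Q=9: -946.
Profit is highest at Q = 0. Equivalently, the lowest AVC in the table is 12/2 ≈ $6 at Q = 2, and P = $3 falls below it — price never covers variable cost, so the firm shuts down and loses only its fixed cost.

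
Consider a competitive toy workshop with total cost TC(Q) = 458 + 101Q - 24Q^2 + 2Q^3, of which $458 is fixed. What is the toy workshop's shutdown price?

$29 per unit

Short-run supply begins at min AVC. From VC = 101Q - 24Q^2 + 2Q^3, AVC = 101 - 24Q + 2Q^2.
At the minimum of AVC, MC = AVC. MC = 101 - 48Q + 6Q^2; setting MC = AVC gives 4Q^2 - 24Q = 0, so Q = 6. min AVC = 29.
The firm shuts down for any P below $29.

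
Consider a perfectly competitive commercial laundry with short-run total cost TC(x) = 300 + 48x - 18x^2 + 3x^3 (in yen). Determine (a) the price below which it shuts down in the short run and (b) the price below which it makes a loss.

Shutdown price = ¥21; break-even price = ¥93

AVC = 48 - 18x + 3x^2; minimized at x = 3, giving min AVC = ¥21. That is the shutdown price.
ATC = 300/x + 48 - 18x + 3x^2. Setting dATC/dx = −300/x^2 − 18 + 6x = 0 gives x = 5 (since 6·5^3 − 18·5^2 = 300).
min ATC = 300/5 + 48 − 18·5 + 3·5^2 = ¥93. That is the break-even price.
Between these two prices the firm operates at a loss; above ¥93 it earns a profit.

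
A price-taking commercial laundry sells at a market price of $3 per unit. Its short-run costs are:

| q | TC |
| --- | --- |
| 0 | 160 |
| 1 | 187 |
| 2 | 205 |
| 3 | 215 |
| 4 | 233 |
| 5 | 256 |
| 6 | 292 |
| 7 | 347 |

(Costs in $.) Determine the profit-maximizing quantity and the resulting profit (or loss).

q = 0 (shut down); profit = -$160

Tabulate TR − TC: q=0: -160; q=1: -184; q=2: -199; q=3: -206; q=4: -221; q=5: -241; q=6: -274; q=7: -326.
Profit is highest at q = 0. Equivalently, the lowest AVC in the table is 73/4 ≈ $18.25 at q = 4, and P = $3 falls below it — price never covers variable cost, so the firm shuts down and loses only its fixed cost.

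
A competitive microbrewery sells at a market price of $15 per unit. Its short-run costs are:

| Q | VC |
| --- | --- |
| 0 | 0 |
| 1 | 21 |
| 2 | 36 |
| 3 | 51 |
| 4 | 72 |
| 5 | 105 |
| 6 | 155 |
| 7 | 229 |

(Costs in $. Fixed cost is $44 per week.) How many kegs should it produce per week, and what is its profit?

Compute π = P·Q − TC at each output: Q=0: -44; Q=1: -50; Q=2: -50; Q=3: -50; Q=4: -56; Q=5: -74; Q=6: -109; Q=7: -168.
Profit is highest at Q = 0. Equivalently, the lowest AVC in the table is 51/3 ≈ $17 at Q = 3, and P = $15 falls below it — price never covers variable cost, so the firm shuts down and loses only its fixed cost.

Q = 0 (shut down); profit = -$44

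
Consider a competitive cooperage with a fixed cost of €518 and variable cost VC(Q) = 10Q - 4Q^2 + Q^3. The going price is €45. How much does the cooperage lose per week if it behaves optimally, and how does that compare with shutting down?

AVC = 10 - 4Q + Q^2 has its minimum €6 at Q = 2; price €45 clears that bar, so the firm operates.
With MC = 10 - 8Q + 3Q^2, P = MC on the upward-sloping part at Q* = 5.
TR = 45·5 = 225. TC = 518 + 75 = 593. Profit = 225 − 593 = -€368.
That loss of €368 beats the €518 the firm would lose by shutting down; producing recovers €150 of fixed cost.

Profit = -€368 at Q = 5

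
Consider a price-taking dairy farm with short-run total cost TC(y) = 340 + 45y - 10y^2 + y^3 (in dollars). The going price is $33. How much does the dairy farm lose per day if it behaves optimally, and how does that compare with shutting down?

Profit = -$268 at y = 6

AVC = 45 - 10y + y^2; min AVC = $20 at y = 5. Since P = $33 ≥ min AVC, the firm produces.
MC = 45 - 20y + 3y^2. Setting P = MC and taking the root on the rising branch gives y* = 6.
TR = 33·6 = 198. TC = 340 + 126 = 466. Profit = 198 − 466 = -$268.
By producing, the firm covers all variable cost plus $72 of fixed cost; shutting down would lose the full $340.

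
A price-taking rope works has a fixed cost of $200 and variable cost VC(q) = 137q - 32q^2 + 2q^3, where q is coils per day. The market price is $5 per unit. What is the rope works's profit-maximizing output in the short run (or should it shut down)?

From TC, MC = TC'(q) = 137 - 64q + 6q^2 and AVC = VC/q = 137 - 32q + 2q^2.
The AVC parabola has its vertex at q = 32/4 = 8, where AVC = 137 - 32·8 + 2·8^2 = $9.
P = $5 lies below min AVC = $9; no output level covers variable cost.
Best response: produce nothing and absorb the $200 fixed cost.

Shut down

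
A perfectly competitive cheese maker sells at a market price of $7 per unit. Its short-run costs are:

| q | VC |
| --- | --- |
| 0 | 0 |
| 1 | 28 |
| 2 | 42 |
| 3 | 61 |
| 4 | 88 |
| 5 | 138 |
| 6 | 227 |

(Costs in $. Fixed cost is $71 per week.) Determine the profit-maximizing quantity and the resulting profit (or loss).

Profit at each row (π = 7q − TC): q=0: -71; q=1: -92; q=2: -99; q=3: -111; q=4: -131; q=5: -174; q=6: -256.
Profit is highest at q = 0. Equivalently, the lowest AVC in the table is 61/3 ≈ $20.33 at q = 3, and P = $7 falls below it — price never covers variable cost, so the firm shuts down and loses only its fixed cost.

q = 0 (shut down); profit = -$71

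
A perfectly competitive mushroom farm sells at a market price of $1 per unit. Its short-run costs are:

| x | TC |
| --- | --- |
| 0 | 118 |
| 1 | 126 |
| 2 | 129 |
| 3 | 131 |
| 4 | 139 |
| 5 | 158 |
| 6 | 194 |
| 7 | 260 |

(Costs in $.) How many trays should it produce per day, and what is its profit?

x = 0 (shut down); profit = -$118

Compute π = P·x − TC at each output: x=0: -118; x=1: -125; x=2: -127; x=3: -128; x=4: -135; x=5: -153; x=6: -188; x=7: -253.
Profit is highest at x = 0. Equivalently, the lowest AVC in the table is 13/3 ≈ $4.33 at x = 3, and P = $1 falls below it — price never covers variable cost, so the firm shuts down and loses only its fixed cost.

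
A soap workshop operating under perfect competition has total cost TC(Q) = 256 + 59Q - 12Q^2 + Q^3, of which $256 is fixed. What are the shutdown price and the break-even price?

Shutdown price = min AVC. AVC = 59 - 12Q + Q^2, with vertex at Q = 6 and minimum $23.
ATC = 256/Q + 59 - 12Q + Q^2. Setting dATC/dQ = −256/Q^2 − 12 + 2Q = 0 gives Q = 8 (since 2·8^3 − 12·8^2 = 256).
min ATC = 256/8 + 59 − 12·8 + 8^2 = $59. That is the break-even price.
For $23 ≤ P < $59 the firm produces at a loss; below $23 it shuts down.

Shutdown price = $23; break-even price = $59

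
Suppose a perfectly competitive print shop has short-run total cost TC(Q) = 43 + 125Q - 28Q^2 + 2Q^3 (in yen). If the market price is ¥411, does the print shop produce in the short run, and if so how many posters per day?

Strip out fixed cost: VC = 125Q - 28Q^2 + 2Q^3. Then AVC = 125 - 28Q + 2Q^2 and MC = 125 - 56Q + 6Q^2.
The AVC parabola has its vertex at Q = 28/4 = 7, where AVC = 125 - 28·7 + 2·7^2 = ¥27.
Because ¥411 ≥ ¥27, revenue can cover variable cost; the firm operates.
P = MC gives -286 - 56Q + 6Q^2 = 0, with roots -11/3 and 13. Take the larger (rising MC): Q* = 13.
Check: AVC at Q = 13 is ¥99 ≤ P, so revenue covers variable cost.
Profit = P·Q − TC = 411·13 − 1330 = ¥4013.

Produce at Q = 13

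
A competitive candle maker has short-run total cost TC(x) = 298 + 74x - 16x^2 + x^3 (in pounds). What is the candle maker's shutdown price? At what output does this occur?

The firm shuts down when price falls below the minimum of average variable cost. AVC = VC/x = 74 - 16x + x^2.
At the minimum of AVC, MC = AVC. MC = 74 - 32x + 3x^2; setting MC = AVC gives 2x^2 - 16x = 0, so x = 8. min AVC = 10.
So the shutdown price is £10.

£10 per unit, at x = 8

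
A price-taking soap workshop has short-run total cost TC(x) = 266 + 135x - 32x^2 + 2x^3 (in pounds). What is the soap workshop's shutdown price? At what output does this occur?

The shutdown price is the minimum of AVC. VC = 135x - 32x^2 + 2x^3, so AVC = 135 - 32x + 2x^2.
At the minimum of AVC, MC = AVC. MC = 135 - 64x + 6x^2; setting MC = AVC gives 4x^2 - 32x = 0, so x = 8. min AVC = 7.
For P < £7 the firm produces nothing.

£7 per unit, at x = 8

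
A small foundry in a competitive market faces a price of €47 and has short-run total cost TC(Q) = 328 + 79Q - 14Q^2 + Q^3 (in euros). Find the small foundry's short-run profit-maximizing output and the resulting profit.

AVC = 79 - 14Q + Q^2 has its minimum €30 at Q = 7; price €47 clears that bar, so the firm operates.
With MC = 79 - 28Q + 3Q^2, P = MC on the upward-sloping part at Q* = 8.
TR = 47·8 = 376. TC = 328 + 248 = 576. Profit = 376 − 576 = -€200.
That loss of €200 beats the €328 the firm would lose by shutting down; producing recovers €128 of fixed cost.

Profit = -€200 at Q = 8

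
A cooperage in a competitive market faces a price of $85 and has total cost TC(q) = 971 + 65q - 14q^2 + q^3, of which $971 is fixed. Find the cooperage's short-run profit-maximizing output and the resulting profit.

AVC = 65 - 14q + q^2 has its minimum $16 at q = 7; price $85 clears that bar, so the firm operates.
With MC = 65 - 28q + 3q^2, P = MC on the upward-sloping part at q* = 10.
TR = 85·10 = 850. TC = 971 + 250 = 1221. Profit = 850 − 1221 = -$371.
Shutting down would mean losing the fixed cost of $971, so operating at a loss of $371 is better by $600.

Profit = -$371 at q = 10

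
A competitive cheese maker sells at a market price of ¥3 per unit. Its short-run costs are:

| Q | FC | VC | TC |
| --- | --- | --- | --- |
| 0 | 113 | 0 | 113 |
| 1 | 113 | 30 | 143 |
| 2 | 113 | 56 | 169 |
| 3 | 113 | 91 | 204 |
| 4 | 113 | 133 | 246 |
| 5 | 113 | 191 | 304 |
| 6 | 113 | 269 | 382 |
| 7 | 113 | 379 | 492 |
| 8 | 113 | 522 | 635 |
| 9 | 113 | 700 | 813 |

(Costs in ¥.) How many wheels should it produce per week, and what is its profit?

Q = 0 (shut down); profit = -¥113

Profit at each row (π = 3Q − TC): Q=0: -113; Q=1: -140; Q=2: -163; Q=3: -195; Q=4: -234; Q=5: -289; Q=6: -364; Q=7: -471; Q=8: -611; Q=9: -786.
Profit is highest at Q = 0. Equivalently, the lowest AVC in the table is 56/2 ≈ ¥28 at Q = 2, and P = ¥3 falls below it — price never covers variable cost, so the firm shuts down and loses only its fixed cost.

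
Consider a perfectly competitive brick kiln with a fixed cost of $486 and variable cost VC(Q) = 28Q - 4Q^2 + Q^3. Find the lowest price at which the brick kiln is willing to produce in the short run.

Short-run supply begins at min AVC. From VC = 28Q - 4Q^2 + Q^3, AVC = 28 - 4Q + Q^2.
dAVC/dQ = -4 + 2Q = 0 gives Q = 2. min AVC = 28 - 4·2 + 2^2 = 24.
For P < $24 the firm produces nothing.

$24 per unit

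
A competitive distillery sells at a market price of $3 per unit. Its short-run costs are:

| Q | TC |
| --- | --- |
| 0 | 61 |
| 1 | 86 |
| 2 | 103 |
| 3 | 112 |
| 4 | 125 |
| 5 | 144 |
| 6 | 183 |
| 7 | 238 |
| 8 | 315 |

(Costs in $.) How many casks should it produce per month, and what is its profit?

Profit at each row (π = 3Q − TC): Q=0: -61; Q=1: -83; Q=2: -97; Q=3: -103; Q=4: -113; Q=5: -129; Q=6: -165; Q=7: -217; Q=8: -291.
Profit is highest at Q = 0. Equivalently, the lowest AVC in the table is 64/4 ≈ $16 at Q = 4, and P = $3 falls below it — price never covers variable cost, so the firm shuts down and loses only its fixed cost.

Q = 0 (shut down); profit = -$61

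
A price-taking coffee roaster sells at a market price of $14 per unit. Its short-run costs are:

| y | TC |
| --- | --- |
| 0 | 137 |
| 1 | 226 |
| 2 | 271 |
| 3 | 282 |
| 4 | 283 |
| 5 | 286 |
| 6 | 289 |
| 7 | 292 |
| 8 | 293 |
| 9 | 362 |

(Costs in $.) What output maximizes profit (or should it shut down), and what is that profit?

Tabulate TR − TC: y=0: -137; y=1: -212; y=2: -243; y=3: -240; y=4: -227; y=5: -216; y=6: -205; y=7: -194; y=8: -181; y=9: -236.
Profit is highest at y = 0. Equivalently, the lowest AVC in the table is 156/8 ≈ $19.50 at y = 8, and P = $14 falls below it — price never covers variable cost, so the firm shuts down and loses only its fixed cost.

y = 0 (shut down); profit = -$137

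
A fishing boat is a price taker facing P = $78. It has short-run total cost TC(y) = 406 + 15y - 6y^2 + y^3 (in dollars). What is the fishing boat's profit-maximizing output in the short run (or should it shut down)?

From TC, MC = TC'(y) = 15 - 12y + 3y^2 and AVC = VC/y = 15 - 6y + y^2.
AVC hits its minimum where MC = AVC, at y = 3, giving min AVC = 15 - 6·3 + 3^2 = $6.
Since P = $78 ≥ min AVC = $6, price covers variable cost and the firm should produce.
P = MC gives -63 - 12y + 3y^2 = 0, with roots -3 and 7. Take the larger (rising MC): y* = 7.
Check: AVC at y = 7 is $22 ≤ P, so revenue covers variable cost.
Profit = P·y − TC = 78·7 − 560 = -$14, a loss, but smaller than the $406 fixed cost the firm would lose by shutting down.

Produce at y = 7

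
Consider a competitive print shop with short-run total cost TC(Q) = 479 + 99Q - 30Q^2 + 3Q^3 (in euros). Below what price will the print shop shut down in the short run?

€24 per unit

The firm shuts down when price falls below the minimum of average variable cost. AVC = VC/Q = 99 - 30Q + 3Q^2.
At the minimum of AVC, MC = AVC. MC = 99 - 60Q + 9Q^2; setting MC = AVC gives 6Q^2 - 30Q = 0, so Q = 5. min AVC = 24.
For P < €24 the firm produces nothing.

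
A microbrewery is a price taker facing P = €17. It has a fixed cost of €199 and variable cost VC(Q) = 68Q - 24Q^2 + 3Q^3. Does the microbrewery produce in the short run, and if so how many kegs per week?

Shut down

Variable cost is VC = 68Q - 24Q^2 + 3Q^3, so AVC = VC/Q = 68 - 24Q + 3Q^2 and MC = dTC/dQ = 68 - 48Q + 9Q^2.
AVC hits its minimum where MC = AVC, at Q = 4, giving min AVC = 68 - 24·4 + 3·4^2 = €20.
P = €17 lies below min AVC = €20; no output level covers variable cost.
Shutting down limits the loss to fixed cost, €199.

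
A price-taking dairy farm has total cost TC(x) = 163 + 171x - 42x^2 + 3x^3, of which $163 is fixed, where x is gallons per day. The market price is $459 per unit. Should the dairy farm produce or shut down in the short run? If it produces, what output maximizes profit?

From TC, MC = TC'(x) = 171 - 84x + 9x^2 and AVC = VC/x = 171 - 42x + 3x^2.
AVC hits its minimum where MC = AVC, at x = 7, giving min AVC = 171 - 42·7 + 3·7^2 = $24.
Because $459 ≥ $24, revenue can cover variable cost; the firm operates.
Solving P = MC: -288 - 84x + 9x^2 = 0 ⇒ x = -8/3 or 12. On the upward-sloping branch, x* = 12.
Check: AVC at x = 12 is $99 ≤ P, so revenue covers variable cost.
Profit = P·x − TC = 459·12 − 1351 = $4157.

Produce at x = 12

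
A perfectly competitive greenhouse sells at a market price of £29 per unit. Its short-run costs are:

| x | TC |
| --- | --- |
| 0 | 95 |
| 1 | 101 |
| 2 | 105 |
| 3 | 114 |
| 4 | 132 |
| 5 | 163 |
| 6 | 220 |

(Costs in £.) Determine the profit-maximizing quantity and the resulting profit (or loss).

Profit at each row (π = 29x − TC): x=0: -95; x=1: -72; x=2: -47; x=3: -27; x=4: -16; x=5: -18; x=6: -46.
Profit is maximized at x = 4. AVC there is 37/4 = £9.25 ≤ P, so producing beats shutting down (which would give -£95).

x = 4; profit = -£16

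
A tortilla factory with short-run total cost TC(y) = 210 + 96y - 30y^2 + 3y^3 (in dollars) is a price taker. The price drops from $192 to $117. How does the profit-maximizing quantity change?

MC = 96 - 60y + 9y^2; the shutdown threshold is min AVC = $21 (at y = 5).
With P = $192 above the shutdown price, P = MC gives y = 8.
At P = $117 ≥ min AVC, set P = MC: y = 7. The firm stays open but cuts output.

Output falls from 8 to 7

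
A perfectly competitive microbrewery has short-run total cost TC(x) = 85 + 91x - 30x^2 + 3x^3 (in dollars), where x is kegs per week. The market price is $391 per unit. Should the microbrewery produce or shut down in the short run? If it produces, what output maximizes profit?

Variable cost is VC = 91x - 30x^2 + 3x^3, so AVC = VC/x = 91 - 30x + 3x^2 and MC = dTC/dx = 91 - 60x + 9x^2.
The AVC parabola has its vertex at x = 30/6 = 5, where AVC = 91 - 30·5 + 3·5^2 = $16.
Since P = $391 ≥ min AVC = $16, price covers variable cost and the firm should produce.
Set P = MC: 391 = 91 - 60x + 9x^2 → -300 - 60x + 9x^2 = 0. The roots are x = -10/3 and x = 10; the profit-maximizing output is on the rising part of MC, so x* = 10.
Check: AVC at x = 10 is $91 ≤ P, so revenue covers variable cost.
Profit = P·x − TC = 391·10 − 995 = $2915.

Produce at x = 10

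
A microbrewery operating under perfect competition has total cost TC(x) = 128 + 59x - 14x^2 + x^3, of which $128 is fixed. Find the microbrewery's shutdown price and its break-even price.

Shutdown price = $10; break-even price = $27

Shutdown price = min AVC. AVC = 59 - 14x + x^2, with vertex at x = 7 and minimum $10.
ATC = 128/x + 59 - 14x + x^2. Setting dATC/dx = −128/x^2 − 14 + 2x = 0 gives x = 8 (since 2·8^3 − 14·8^2 = 128).
min ATC = 128/8 + 59 − 14·8 + 8^2 = $27. That is the break-even price.
Between these two prices the firm operates at a loss; above $27 it earns a profit.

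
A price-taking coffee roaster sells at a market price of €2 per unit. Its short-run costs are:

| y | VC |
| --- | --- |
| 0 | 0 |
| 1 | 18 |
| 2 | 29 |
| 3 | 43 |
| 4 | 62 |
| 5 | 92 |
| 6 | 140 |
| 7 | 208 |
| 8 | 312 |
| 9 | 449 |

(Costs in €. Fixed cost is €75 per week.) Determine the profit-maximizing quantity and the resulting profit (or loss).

y = 0 (shut down); profit = -€75

Profit at each row (π = 2y − TC): y=0: -75; y=1: -91; y=2: -100; y=3: -112; y=4: -129; y=5: -157; y=6: -203; y=7: -269; y=8: -371; y=9: -506.
Profit is highest at y = 0. Equivalently, the lowest AVC in the table is 43/3 ≈ €14.33 at y = 3, and P = €2 falls below it — price never covers variable cost, so the firm shuts down and loses only its fixed cost.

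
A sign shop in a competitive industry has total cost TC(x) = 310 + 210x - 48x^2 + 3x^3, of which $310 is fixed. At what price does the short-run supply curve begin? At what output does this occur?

The shutdown price is the minimum of AVC. VC = 210x - 48x^2 + 3x^3, so AVC = 210 - 48x + 3x^2.
dAVC/dx = -48 + 6x = 0 gives x = 8. min AVC = 210 - 48·8 + 3·8^2 = 18.
For P < $18 the firm produces nothing.

$18 per unit, at x = 8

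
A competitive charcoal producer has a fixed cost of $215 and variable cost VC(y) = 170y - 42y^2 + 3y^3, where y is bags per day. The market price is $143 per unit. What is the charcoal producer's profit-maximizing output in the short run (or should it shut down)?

From TC, MC = TC'(y) = 170 - 84y + 9y^2 and AVC = VC/y = 170 - 42y + 3y^2.
AVC hits its minimum where MC = AVC, at y = 7, giving min AVC = 170 - 42·7 + 3·7^2 = $23.
P = $143 exceeds min AVC = $23, so the firm stays open.
P = MC gives 27 - 84y + 9y^2 = 0, with roots 1/3 and 9. Take the larger (rising MC): y* = 9.
Check: AVC at y = 9 is $35 ≤ P, so revenue covers variable cost.
Profit = P·y − TC = 143·9 − 530 = $757.

Produce at y = 9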